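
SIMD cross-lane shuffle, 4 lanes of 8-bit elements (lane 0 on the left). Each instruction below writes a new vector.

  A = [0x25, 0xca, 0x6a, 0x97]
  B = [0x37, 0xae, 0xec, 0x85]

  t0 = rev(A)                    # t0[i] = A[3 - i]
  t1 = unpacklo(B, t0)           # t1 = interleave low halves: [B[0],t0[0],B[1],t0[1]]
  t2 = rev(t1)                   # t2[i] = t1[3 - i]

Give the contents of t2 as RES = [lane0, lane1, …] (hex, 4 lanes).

RES = [ 0x6a  0xae  0x97  0x37 ]

→ t0 |97|6a|ca|25|
→ t1 |37|97|ae|6a|
→ t2 |6a|ae|97|37|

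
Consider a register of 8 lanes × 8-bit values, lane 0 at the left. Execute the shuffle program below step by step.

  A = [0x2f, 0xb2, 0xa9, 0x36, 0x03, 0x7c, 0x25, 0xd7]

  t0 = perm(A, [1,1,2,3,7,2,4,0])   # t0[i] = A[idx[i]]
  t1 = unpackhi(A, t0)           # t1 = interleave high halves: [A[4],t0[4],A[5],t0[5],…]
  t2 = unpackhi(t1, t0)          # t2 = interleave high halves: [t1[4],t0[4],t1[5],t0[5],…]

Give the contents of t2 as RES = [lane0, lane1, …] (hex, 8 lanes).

  t0: b2 b2 a9 36 d7 a9 03 2f
  t1: 03 d7 7c a9 25 03 d7 2f
  t2: 25 d7 03 a9 d7 03 2f 2f

RES = [0x25, 0xd7, 0x03, 0xa9, 0xd7, 0x03, 0x2f, 0x2f]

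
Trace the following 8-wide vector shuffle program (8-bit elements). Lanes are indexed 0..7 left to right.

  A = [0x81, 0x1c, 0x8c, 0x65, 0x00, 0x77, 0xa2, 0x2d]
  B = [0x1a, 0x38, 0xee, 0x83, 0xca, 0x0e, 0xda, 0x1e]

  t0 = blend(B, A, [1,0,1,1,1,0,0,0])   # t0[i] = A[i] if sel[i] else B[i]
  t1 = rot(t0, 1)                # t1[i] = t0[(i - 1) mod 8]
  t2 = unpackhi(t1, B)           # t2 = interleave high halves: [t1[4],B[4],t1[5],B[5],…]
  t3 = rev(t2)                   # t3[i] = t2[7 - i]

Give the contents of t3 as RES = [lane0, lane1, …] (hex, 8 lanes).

RES = [ 0x1e  0xda  0xda  0x0e  0x0e  0x00  0xca  0x65 ]

  t0: 81 38 8c 65 00 0e da 1e
  t1: 1e 81 38 8c 65 00 0e da
  t2: 65 ca 00 0e 0e da da 1e
  t3: 1e da da 0e 0e 00 ca 65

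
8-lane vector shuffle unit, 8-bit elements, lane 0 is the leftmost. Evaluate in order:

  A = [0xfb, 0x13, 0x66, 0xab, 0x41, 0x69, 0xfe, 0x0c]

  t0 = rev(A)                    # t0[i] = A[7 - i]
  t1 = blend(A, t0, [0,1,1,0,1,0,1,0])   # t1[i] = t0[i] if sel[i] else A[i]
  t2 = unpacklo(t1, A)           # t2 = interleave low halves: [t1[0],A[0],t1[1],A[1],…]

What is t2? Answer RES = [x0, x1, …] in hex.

t0 = [0x0c, 0xfe, 0x69, 0x41, 0xab, 0x66, 0x13, 0xfb]
t1 = [0xfb, 0xfe, 0x69, 0xab, 0xab, 0x69, 0x13, 0x0c]
t2 = [0xfb, 0xfb, 0xfe, 0x13, 0x69, 0x66, 0xab, 0xab]

RES = [0xfb, 0xfb, 0xfe, 0x13, 0x69, 0x66, 0xab, 0xab]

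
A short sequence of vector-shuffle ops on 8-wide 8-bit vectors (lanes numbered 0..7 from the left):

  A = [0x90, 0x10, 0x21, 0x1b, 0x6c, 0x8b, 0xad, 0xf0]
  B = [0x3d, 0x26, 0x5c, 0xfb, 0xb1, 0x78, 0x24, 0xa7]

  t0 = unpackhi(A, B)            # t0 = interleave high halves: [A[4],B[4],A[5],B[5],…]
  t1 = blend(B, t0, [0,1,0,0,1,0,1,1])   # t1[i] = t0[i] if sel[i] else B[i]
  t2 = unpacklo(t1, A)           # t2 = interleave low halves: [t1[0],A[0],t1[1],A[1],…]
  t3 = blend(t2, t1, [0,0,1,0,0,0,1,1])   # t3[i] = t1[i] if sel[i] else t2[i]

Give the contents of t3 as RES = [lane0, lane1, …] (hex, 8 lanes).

→ t0 |6c|b1|8b|78|ad|24|f0|a7|
→ t1 |3d|b1|5c|fb|ad|78|f0|a7|
→ t2 |3d|90|b1|10|5c|21|fb|1b|
→ t3 |3d|90|5c|10|5c|21|f0|a7|

RES = [ 0x3d  0x90  0x5c  0x10  0x5c  0x21  0xf0  0xa7 ]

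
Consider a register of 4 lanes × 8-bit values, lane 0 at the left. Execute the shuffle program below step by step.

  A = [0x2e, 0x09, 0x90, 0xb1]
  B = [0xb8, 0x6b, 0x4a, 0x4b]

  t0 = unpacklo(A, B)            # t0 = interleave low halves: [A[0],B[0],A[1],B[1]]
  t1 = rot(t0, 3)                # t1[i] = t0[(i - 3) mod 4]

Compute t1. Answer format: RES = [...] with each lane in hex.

RES = [0xb8, 0x09, 0x6b, 0x2e]

→ t0 |2e|b8|09|6b|
→ t1 |b8|09|6b|2e|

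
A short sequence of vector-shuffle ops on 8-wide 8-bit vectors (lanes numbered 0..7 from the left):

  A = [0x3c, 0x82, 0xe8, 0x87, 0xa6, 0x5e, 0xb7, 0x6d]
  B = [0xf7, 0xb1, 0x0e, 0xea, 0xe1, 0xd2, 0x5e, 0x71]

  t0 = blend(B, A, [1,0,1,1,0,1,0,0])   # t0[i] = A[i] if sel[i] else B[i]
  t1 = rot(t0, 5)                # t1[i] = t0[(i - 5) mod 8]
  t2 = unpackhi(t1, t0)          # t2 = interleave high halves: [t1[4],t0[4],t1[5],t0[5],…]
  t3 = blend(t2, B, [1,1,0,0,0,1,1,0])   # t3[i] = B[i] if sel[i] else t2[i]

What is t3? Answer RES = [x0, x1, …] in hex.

t0 = [0x3c, 0xb1, 0xe8, 0x87, 0xe1, 0x5e, 0x5e, 0x71]
t1 = [0x87, 0xe1, 0x5e, 0x5e, 0x71, 0x3c, 0xb1, 0xe8]
t2 = [0x71, 0xe1, 0x3c, 0x5e, 0xb1, 0x5e, 0xe8, 0x71]
t3 = [0xf7, 0xb1, 0x3c, 0x5e, 0xb1, 0xd2, 0x5e, 0x71]

RES = [ 0xf7  0xb1  0x3c  0x5e  0xb1  0xd2  0x5e  0x71 ]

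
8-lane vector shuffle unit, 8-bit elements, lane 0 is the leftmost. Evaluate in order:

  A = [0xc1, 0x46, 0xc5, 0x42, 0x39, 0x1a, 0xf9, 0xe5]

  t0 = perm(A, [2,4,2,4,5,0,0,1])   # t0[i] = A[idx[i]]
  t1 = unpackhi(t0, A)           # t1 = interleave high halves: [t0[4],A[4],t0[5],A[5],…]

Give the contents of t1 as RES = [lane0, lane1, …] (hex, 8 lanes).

RES = [ 0x1a  0x39  0xc1  0x1a  0xc1  0xf9  0x46  0xe5 ]

  t0: c5 39 c5 39 1a c1 c1 46
  t1: 1a 39 c1 1a c1 f9 46 e5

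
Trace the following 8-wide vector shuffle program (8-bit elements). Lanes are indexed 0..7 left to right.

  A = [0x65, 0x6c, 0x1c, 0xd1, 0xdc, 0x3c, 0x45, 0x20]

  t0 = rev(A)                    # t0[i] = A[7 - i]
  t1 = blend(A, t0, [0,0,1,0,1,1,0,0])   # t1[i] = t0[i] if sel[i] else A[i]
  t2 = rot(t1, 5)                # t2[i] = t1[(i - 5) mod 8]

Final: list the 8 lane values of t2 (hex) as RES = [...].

RES = [0xd1, 0xd1, 0x1c, 0x45, 0x20, 0x65, 0x6c, 0x3c]

  t0: 20 45 3c dc d1 1c 6c 65
  t1: 65 6c 3c d1 d1 1c 45 20
  t2: d1 d1 1c 45 20 65 6c 3c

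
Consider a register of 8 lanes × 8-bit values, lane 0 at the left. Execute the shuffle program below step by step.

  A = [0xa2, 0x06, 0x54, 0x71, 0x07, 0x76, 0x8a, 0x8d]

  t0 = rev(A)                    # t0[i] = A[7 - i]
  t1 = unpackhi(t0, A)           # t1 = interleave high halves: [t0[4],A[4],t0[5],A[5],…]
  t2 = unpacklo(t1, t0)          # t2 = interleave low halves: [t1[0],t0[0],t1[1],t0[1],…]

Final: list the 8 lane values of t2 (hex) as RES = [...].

RES = [ 0x71  0x8d  0x07  0x8a  0x54  0x76  0x76  0x07 ]

t0 = [0x8d, 0x8a, 0x76, 0x07, 0x71, 0x54, 0x06, 0xa2]
t1 = [0x71, 0x07, 0x54, 0x76, 0x06, 0x8a, 0xa2, 0x8d]
t2 = [0x71, 0x8d, 0x07, 0x8a, 0x54, 0x76, 0x76, 0x07]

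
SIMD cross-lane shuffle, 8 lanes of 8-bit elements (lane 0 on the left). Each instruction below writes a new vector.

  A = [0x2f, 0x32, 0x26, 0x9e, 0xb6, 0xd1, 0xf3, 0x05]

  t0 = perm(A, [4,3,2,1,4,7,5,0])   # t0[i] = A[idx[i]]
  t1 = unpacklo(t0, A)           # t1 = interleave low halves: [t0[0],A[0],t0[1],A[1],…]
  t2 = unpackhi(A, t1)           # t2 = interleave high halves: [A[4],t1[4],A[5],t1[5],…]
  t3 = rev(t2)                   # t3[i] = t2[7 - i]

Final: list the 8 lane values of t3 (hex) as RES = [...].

t0 = [0xb6, 0x9e, 0x26, 0x32, 0xb6, 0x05, 0xd1, 0x2f]
t1 = [0xb6, 0x2f, 0x9e, 0x32, 0x26, 0x26, 0x32, 0x9e]
t2 = [0xb6, 0x26, 0xd1, 0x26, 0xf3, 0x32, 0x05, 0x9e]
t3 = [0x9e, 0x05, 0x32, 0xf3, 0x26, 0xd1, 0x26, 0xb6]

RES = [0x9e, 0x05, 0x32, 0xf3, 0x26, 0xd1, 0x26, 0xb6]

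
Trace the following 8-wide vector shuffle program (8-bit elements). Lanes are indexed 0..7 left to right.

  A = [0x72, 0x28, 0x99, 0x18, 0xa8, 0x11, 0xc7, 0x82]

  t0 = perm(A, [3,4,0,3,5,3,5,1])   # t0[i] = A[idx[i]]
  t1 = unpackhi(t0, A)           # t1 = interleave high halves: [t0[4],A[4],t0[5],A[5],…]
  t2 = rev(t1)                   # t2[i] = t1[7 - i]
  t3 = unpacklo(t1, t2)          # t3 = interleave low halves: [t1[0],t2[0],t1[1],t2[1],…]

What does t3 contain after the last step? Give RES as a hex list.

RES = [0x11, 0x82, 0xa8, 0x28, 0x18, 0xc7, 0x11, 0x11]

→ t0 |18|a8|72|18|11|18|11|28|
→ t1 |11|a8|18|11|11|c7|28|82|
→ t2 |82|28|c7|11|11|18|a8|11|
→ t3 |11|82|a8|28|18|c7|11|11|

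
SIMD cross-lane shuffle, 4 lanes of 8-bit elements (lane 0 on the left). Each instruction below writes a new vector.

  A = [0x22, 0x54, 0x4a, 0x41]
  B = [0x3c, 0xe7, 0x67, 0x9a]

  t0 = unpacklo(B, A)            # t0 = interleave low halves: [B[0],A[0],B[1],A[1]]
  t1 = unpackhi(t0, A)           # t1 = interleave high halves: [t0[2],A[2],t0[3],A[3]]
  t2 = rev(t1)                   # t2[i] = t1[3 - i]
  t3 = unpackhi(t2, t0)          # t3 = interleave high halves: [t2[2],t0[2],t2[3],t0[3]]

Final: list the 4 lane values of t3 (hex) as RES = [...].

RES = [ 0x4a  0xe7  0xe7  0x54 ]

t0 = [0x3c, 0x22, 0xe7, 0x54]
t1 = [0xe7, 0x4a, 0x54, 0x41]
t2 = [0x41, 0x54, 0x4a, 0xe7]
t3 = [0x4a, 0xe7, 0xe7, 0x54]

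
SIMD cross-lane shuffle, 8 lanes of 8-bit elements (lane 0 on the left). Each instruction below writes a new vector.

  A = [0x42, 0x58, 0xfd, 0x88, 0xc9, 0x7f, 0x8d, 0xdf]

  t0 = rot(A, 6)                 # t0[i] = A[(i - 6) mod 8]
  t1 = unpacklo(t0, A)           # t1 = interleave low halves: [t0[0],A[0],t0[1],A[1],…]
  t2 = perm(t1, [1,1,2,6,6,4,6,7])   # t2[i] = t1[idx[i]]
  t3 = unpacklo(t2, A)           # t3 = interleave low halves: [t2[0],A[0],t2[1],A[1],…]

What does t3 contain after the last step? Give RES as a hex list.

RES = [ 0x42  0x42  0x42  0x58  0x88  0xfd  0x7f  0x88 ]

t0 = [0xfd, 0x88, 0xc9, 0x7f, 0x8d, 0xdf, 0x42, 0x58]
t1 = [0xfd, 0x42, 0x88, 0x58, 0xc9, 0xfd, 0x7f, 0x88]
t2 = [0x42, 0x42, 0x88, 0x7f, 0x7f, 0xc9, 0x7f, 0x88]
t3 = [0x42, 0x42, 0x42, 0x58, 0x88, 0xfd, 0x7f, 0x88]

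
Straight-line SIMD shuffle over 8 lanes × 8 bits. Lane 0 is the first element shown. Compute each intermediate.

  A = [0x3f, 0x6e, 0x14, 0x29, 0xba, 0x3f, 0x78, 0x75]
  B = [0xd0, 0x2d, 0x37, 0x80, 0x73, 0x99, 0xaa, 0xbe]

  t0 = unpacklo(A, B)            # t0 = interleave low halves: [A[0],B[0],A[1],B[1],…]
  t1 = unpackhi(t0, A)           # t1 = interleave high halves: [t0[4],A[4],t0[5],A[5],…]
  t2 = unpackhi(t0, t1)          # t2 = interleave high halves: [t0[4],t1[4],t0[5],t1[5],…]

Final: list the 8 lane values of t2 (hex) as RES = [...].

RES = [0x14, 0x29, 0x37, 0x78, 0x29, 0x80, 0x80, 0x75]

→ t0 |3f|d0|6e|2d|14|37|29|80|
→ t1 |14|ba|37|3f|29|78|80|75|
→ t2 |14|29|37|78|29|80|80|75|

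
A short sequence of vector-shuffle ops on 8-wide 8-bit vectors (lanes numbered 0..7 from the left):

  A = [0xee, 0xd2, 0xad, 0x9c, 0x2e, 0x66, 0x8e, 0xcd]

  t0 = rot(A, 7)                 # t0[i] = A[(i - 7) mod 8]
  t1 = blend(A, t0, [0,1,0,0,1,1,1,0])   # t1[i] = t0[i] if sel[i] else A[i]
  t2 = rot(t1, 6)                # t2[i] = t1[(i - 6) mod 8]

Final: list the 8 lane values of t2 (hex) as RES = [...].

RES = [0xad, 0x9c, 0x66, 0x8e, 0xcd, 0xcd, 0xee, 0xad]

→ t0 |d2|ad|9c|2e|66|8e|cd|ee|
→ t1 |ee|ad|ad|9c|66|8e|cd|cd|
→ t2 |ad|9c|66|8e|cd|cd|ee|ad|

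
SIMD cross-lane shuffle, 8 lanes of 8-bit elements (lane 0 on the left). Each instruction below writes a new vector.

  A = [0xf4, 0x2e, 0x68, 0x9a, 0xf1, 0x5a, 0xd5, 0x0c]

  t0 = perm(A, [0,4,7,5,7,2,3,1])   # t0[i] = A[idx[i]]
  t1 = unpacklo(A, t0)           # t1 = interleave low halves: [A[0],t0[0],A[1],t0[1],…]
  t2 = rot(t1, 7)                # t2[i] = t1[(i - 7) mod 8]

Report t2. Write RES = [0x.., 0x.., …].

  t0: f4 f1 0c 5a 0c 68 9a 2e
  t1: f4 f4 2e f1 68 0c 9a 5a
  t2: f4 2e f1 68 0c 9a 5a f4

RES = [0xf4, 0x2e, 0xf1, 0x68, 0x0c, 0x9a, 0x5a, 0xf4]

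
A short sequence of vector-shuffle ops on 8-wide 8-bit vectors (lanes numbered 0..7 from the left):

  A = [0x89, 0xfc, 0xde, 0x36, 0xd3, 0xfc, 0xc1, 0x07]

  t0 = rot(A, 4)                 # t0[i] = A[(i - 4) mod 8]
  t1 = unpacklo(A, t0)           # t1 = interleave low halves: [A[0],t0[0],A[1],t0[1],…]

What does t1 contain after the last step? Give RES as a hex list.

t0 = [0xd3, 0xfc, 0xc1, 0x07, 0x89, 0xfc, 0xde, 0x36]
t1 = [0x89, 0xd3, 0xfc, 0xfc, 0xde, 0xc1, 0x36, 0x07]

RES = [ 0x89  0xd3  0xfc  0xfc  0xde  0xc1  0x36  0x07 ]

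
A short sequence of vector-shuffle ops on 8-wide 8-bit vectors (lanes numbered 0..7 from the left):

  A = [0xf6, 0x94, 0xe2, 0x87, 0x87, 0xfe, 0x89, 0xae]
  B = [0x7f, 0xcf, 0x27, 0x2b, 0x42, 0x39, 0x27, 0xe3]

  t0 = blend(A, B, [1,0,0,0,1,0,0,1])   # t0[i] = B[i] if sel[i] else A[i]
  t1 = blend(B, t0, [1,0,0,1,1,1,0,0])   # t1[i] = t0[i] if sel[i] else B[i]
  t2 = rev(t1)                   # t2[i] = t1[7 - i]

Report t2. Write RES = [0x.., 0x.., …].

  t0: 7f 94 e2 87 42 fe 89 e3
  t1: 7f cf 27 87 42 fe 27 e3
  t2: e3 27 fe 42 87 27 cf 7f

RES = [0xe3, 0x27, 0xfe, 0x42, 0x87, 0x27, 0xcf, 0x7f]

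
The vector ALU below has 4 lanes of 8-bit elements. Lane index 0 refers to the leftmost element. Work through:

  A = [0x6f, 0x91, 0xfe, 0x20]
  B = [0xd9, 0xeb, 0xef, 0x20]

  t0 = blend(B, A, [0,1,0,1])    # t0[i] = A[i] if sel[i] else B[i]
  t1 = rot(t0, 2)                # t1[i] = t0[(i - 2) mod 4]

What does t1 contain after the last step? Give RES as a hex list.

→ t0 |d9|91|ef|20|
→ t1 |ef|20|d9|91|

RES = [ 0xef  0x20  0xd9  0x91 ]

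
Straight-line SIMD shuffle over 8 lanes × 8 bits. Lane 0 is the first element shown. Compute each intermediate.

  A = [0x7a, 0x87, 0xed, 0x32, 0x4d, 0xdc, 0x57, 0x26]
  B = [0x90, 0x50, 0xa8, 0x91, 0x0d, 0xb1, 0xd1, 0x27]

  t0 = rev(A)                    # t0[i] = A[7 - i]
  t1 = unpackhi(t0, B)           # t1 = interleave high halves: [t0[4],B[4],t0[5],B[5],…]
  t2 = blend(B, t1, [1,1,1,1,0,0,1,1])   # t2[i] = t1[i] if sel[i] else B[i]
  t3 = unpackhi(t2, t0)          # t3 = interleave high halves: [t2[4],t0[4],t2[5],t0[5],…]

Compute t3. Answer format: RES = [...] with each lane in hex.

RES = [ 0x0d  0x32  0xb1  0xed  0x7a  0x87  0x27  0x7a ]

  t0: 26 57 dc 4d 32 ed 87 7a
  t1: 32 0d ed b1 87 d1 7a 27
  t2: 32 0d ed b1 0d b1 7a 27
  t3: 0d 32 b1 ed 7a 87 27 7a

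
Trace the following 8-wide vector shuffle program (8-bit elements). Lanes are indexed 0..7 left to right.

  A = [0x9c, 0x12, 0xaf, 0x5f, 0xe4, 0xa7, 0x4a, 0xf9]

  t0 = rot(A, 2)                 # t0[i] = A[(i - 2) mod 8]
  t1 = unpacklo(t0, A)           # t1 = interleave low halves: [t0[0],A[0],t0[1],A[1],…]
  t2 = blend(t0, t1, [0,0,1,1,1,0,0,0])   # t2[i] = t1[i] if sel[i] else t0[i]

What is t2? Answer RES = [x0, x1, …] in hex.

RES = [0x4a, 0xf9, 0xf9, 0x12, 0x9c, 0x5f, 0xe4, 0xa7]

→ t0 |4a|f9|9c|12|af|5f|e4|a7|
→ t1 |4a|9c|f9|12|9c|af|12|5f|
→ t2 |4a|f9|f9|12|9c|5f|e4|a7|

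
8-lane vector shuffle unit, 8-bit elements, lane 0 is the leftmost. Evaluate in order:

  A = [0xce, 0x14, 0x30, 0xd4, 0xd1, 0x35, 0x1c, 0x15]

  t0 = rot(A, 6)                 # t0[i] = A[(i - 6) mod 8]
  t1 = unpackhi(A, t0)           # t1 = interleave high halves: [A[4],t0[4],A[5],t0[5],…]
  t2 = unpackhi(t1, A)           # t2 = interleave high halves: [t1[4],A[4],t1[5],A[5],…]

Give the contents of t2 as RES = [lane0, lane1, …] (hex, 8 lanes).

RES = [0x1c, 0xd1, 0xce, 0x35, 0x15, 0x1c, 0x14, 0x15]

t0 = [0x30, 0xd4, 0xd1, 0x35, 0x1c, 0x15, 0xce, 0x14]
t1 = [0xd1, 0x1c, 0x35, 0x15, 0x1c, 0xce, 0x15, 0x14]
t2 = [0x1c, 0xd1, 0xce, 0x35, 0x15, 0x1c, 0x14, 0x15]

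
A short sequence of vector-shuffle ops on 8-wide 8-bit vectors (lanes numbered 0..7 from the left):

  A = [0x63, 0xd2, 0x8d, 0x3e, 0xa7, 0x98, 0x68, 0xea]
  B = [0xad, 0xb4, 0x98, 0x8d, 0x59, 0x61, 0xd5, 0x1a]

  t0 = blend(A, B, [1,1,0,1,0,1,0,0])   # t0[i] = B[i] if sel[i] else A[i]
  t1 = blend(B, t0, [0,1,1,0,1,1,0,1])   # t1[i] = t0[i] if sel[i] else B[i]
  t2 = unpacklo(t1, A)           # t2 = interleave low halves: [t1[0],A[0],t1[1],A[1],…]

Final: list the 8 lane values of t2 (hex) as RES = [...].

RES = [ 0xad  0x63  0xb4  0xd2  0x8d  0x8d  0x8d  0x3e ]

→ t0 |ad|b4|8d|8d|a7|61|68|ea|
→ t1 |ad|b4|8d|8d|a7|61|d5|ea|
→ t2 |ad|63|b4|d2|8d|8d|8d|3e|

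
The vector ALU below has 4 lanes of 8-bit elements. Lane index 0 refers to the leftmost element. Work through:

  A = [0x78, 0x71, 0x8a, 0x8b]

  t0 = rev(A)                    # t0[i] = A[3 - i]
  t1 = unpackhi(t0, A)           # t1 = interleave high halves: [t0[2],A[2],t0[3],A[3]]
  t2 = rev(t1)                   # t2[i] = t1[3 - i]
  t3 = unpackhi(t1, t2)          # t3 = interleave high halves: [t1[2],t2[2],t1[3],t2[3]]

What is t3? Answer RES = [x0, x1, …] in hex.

  t0: 8b 8a 71 78
  t1: 71 8a 78 8b
  t2: 8b 78 8a 71
  t3: 78 8a 8b 71

RES = [ 0x78  0x8a  0x8b  0x71 ]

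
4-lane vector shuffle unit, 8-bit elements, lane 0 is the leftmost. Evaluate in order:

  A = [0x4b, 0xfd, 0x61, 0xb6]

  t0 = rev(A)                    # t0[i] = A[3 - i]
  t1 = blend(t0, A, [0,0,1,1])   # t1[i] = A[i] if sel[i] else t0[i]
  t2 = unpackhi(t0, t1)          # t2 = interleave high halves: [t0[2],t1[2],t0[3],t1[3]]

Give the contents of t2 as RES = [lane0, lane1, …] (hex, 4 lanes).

RES = [ 0xfd  0x61  0x4b  0xb6 ]

→ t0 |b6|61|fd|4b|
→ t1 |b6|61|61|b6|
→ t2 |fd|61|4b|b6|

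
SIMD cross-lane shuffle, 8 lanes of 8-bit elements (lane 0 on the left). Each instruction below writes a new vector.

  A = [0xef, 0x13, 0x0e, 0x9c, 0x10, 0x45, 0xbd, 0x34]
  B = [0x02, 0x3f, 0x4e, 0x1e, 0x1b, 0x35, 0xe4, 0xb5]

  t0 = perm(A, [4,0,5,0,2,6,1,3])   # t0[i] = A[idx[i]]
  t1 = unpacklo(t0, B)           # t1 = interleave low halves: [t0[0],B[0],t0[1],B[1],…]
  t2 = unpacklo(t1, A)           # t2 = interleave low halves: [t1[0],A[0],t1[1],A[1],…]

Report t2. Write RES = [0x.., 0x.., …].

t0 = [0x10, 0xef, 0x45, 0xef, 0x0e, 0xbd, 0x13, 0x9c]
t1 = [0x10, 0x02, 0xef, 0x3f, 0x45, 0x4e, 0xef, 0x1e]
t2 = [0x10, 0xef, 0x02, 0x13, 0xef, 0x0e, 0x3f, 0x9c]

RES = [0x10, 0xef, 0x02, 0x13, 0xef, 0x0e, 0x3f, 0x9c]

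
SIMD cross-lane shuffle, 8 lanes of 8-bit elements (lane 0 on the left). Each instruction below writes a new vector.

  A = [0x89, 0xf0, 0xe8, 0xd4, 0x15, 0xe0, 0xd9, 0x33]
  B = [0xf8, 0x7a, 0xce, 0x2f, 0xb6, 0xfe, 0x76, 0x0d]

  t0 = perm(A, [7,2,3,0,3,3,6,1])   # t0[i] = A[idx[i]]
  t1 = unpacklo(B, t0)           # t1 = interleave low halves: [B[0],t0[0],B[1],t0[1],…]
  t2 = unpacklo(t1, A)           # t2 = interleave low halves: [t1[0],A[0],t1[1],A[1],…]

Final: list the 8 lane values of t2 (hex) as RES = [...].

RES = [ 0xf8  0x89  0x33  0xf0  0x7a  0xe8  0xe8  0xd4 ]

t0 = [0x33, 0xe8, 0xd4, 0x89, 0xd4, 0xd4, 0xd9, 0xf0]
t1 = [0xf8, 0x33, 0x7a, 0xe8, 0xce, 0xd4, 0x2f, 0x89]
t2 = [0xf8, 0x89, 0x33, 0xf0, 0x7a, 0xe8, 0xe8, 0xd4]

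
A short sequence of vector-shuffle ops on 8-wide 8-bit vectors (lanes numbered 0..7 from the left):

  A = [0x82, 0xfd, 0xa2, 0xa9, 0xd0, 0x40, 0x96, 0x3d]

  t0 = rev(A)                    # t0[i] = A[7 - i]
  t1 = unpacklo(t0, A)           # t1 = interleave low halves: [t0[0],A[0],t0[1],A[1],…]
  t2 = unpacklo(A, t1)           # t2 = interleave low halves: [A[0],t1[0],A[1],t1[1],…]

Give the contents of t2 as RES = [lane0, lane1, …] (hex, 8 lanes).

RES = [0x82, 0x3d, 0xfd, 0x82, 0xa2, 0x96, 0xa9, 0xfd]

  t0: 3d 96 40 d0 a9 a2 fd 82
  t1: 3d 82 96 fd 40 a2 d0 a9
  t2: 82 3d fd 82 a2 96 a9 fd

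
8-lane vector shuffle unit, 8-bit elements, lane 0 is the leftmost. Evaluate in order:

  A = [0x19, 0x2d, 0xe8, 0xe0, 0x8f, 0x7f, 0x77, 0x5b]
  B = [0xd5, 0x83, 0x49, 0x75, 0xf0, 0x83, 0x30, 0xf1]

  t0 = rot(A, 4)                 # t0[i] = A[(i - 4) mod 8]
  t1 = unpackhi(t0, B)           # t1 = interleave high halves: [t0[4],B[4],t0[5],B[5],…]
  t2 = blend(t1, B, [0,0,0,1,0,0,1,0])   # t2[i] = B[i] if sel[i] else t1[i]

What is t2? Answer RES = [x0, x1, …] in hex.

RES = [0x19, 0xf0, 0x2d, 0x75, 0xe8, 0x30, 0x30, 0xf1]

→ t0 |8f|7f|77|5b|19|2d|e8|e0|
→ t1 |19|f0|2d|83|e8|30|e0|f1|
→ t2 |19|f0|2d|75|e8|30|30|f1|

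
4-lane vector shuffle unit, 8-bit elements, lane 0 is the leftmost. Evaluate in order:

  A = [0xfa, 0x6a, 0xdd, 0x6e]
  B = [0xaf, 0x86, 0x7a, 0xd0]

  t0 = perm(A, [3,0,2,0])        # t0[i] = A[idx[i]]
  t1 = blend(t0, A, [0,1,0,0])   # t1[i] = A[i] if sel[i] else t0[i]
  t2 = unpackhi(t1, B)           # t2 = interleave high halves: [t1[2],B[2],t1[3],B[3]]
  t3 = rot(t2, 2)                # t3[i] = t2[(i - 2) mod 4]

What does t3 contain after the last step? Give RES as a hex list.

  t0: 6e fa dd fa
  t1: 6e 6a dd fa
  t2: dd 7a fa d0
  t3: fa d0 dd 7a

RES = [0xfa, 0xd0, 0xdd, 0x7a]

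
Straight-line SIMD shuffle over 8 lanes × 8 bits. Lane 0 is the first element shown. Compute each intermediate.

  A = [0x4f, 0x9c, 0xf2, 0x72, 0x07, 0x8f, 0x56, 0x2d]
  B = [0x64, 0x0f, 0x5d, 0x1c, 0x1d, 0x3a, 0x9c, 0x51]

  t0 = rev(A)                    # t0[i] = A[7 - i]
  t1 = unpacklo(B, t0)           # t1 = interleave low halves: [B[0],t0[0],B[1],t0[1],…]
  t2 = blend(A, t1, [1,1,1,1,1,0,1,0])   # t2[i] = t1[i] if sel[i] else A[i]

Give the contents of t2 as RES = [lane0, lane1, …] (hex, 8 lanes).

RES = [0x64, 0x2d, 0x0f, 0x56, 0x5d, 0x8f, 0x1c, 0x2d]

  t0: 2d 56 8f 07 72 f2 9c 4f
  t1: 64 2d 0f 56 5d 8f 1c 07
  t2: 64 2d 0f 56 5d 8f 1c 2d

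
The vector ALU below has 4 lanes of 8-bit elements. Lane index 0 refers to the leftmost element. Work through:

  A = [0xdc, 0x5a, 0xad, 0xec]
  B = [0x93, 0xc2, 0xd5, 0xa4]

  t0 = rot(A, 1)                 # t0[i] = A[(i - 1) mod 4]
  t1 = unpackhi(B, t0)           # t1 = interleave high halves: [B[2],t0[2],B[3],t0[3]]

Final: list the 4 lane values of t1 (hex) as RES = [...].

RES = [0xd5, 0x5a, 0xa4, 0xad]

→ t0 |ec|dc|5a|ad|
→ t1 |d5|5a|a4|ad|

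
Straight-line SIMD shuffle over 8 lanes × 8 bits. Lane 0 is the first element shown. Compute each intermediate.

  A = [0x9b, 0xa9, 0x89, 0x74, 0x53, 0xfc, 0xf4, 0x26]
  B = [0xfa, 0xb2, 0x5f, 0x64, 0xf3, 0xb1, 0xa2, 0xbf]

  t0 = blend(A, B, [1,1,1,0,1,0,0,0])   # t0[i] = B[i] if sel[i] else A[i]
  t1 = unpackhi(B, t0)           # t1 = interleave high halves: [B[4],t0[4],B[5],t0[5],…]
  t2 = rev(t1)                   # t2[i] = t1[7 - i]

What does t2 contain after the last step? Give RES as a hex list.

t0 = [0xfa, 0xb2, 0x5f, 0x74, 0xf3, 0xfc, 0xf4, 0x26]
t1 = [0xf3, 0xf3, 0xb1, 0xfc, 0xa2, 0xf4, 0xbf, 0x26]
t2 = [0x26, 0xbf, 0xf4, 0xa2, 0xfc, 0xb1, 0xf3, 0xf3]

RES = [ 0x26  0xbf  0xf4  0xa2  0xfc  0xb1  0xf3  0xf3 ]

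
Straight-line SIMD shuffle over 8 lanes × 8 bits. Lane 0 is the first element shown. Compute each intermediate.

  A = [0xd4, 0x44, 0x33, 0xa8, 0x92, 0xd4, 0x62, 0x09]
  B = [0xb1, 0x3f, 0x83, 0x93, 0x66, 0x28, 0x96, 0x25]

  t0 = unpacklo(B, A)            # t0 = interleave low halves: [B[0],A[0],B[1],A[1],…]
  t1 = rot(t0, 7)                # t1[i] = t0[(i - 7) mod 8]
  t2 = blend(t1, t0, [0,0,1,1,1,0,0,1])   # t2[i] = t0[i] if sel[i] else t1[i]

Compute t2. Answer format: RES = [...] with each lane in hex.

RES = [0xd4, 0x3f, 0x3f, 0x44, 0x83, 0x93, 0xa8, 0xa8]

t0 = [0xb1, 0xd4, 0x3f, 0x44, 0x83, 0x33, 0x93, 0xa8]
t1 = [0xd4, 0x3f, 0x44, 0x83, 0x33, 0x93, 0xa8, 0xb1]
t2 = [0xd4, 0x3f, 0x3f, 0x44, 0x83, 0x93, 0xa8, 0xa8]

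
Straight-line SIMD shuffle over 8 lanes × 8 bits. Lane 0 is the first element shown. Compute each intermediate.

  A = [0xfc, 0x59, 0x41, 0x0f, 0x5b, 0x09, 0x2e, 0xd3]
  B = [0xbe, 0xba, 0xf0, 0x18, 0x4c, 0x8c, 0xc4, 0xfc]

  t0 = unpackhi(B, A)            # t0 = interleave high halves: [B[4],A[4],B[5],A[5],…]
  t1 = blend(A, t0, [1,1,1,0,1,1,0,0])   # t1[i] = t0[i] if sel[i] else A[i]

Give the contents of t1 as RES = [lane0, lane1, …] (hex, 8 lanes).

→ t0 |4c|5b|8c|09|c4|2e|fc|d3|
→ t1 |4c|5b|8c|0f|c4|2e|2e|d3|

RES = [ 0x4c  0x5b  0x8c  0x0f  0xc4  0x2e  0x2e  0xd3 ]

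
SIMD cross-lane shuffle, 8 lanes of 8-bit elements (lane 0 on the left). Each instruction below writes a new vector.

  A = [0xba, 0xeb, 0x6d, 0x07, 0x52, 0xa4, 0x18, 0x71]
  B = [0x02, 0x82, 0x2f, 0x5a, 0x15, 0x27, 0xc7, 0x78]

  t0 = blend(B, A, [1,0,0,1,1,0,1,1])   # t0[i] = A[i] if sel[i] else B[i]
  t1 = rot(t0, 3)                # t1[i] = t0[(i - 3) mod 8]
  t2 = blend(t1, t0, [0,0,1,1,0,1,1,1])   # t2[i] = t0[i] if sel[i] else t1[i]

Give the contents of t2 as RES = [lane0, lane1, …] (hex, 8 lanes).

RES = [0x27, 0x18, 0x2f, 0x07, 0x82, 0x27, 0x18, 0x71]

  t0: ba 82 2f 07 52 27 18 71
  t1: 27 18 71 ba 82 2f 07 52
  t2: 27 18 2f 07 82 27 18 71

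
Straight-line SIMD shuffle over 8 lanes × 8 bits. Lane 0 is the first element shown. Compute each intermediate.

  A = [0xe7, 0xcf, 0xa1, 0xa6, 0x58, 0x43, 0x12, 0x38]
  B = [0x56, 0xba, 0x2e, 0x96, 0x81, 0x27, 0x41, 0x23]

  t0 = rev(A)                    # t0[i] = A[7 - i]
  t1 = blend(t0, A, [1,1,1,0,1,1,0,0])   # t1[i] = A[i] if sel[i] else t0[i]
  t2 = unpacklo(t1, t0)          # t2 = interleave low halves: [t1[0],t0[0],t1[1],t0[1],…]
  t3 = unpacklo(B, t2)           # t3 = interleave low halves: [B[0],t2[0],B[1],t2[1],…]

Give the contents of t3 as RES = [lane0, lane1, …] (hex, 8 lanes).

  t0: 38 12 43 58 a6 a1 cf e7
  t1: e7 cf a1 58 58 43 cf e7
  t2: e7 38 cf 12 a1 43 58 58
  t3: 56 e7 ba 38 2e cf 96 12

RES = [ 0x56  0xe7  0xba  0x38  0x2e  0xcf  0x96  0x12 ]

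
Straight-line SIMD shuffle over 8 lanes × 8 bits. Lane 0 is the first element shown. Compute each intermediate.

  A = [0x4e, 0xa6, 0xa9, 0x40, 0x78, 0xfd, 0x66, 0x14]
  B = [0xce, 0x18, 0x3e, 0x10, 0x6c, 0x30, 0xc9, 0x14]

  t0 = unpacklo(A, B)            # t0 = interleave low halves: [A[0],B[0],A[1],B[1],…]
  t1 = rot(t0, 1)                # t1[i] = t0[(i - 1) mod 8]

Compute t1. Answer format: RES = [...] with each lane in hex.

→ t0 |4e|ce|a6|18|a9|3e|40|10|
→ t1 |10|4e|ce|a6|18|a9|3e|40|

RES = [0x10, 0x4e, 0xce, 0xa6, 0x18, 0xa9, 0x3e, 0x40]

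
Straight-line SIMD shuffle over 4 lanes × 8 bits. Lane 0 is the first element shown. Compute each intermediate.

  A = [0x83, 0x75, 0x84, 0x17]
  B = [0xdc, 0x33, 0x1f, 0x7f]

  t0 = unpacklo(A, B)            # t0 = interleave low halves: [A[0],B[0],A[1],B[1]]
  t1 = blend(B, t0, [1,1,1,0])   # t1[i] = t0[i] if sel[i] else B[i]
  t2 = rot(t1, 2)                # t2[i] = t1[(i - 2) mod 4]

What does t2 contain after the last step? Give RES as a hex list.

→ t0 |83|dc|75|33|
→ t1 |83|dc|75|7f|
→ t2 |75|7f|83|dc|

RES = [ 0x75  0x7f  0x83  0xdc ]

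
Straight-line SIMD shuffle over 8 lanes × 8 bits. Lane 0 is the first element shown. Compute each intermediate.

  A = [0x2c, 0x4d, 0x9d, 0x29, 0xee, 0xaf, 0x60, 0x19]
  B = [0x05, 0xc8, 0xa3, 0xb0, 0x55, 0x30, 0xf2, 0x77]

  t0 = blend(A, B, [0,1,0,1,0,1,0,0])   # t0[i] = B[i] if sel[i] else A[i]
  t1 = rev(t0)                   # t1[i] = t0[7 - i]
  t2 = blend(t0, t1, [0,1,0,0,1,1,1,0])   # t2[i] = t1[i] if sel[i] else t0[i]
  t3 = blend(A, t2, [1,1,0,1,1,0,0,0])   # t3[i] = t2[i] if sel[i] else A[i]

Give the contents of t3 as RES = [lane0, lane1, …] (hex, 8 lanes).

t0 = [0x2c, 0xc8, 0x9d, 0xb0, 0xee, 0x30, 0x60, 0x19]
t1 = [0x19, 0x60, 0x30, 0xee, 0xb0, 0x9d, 0xc8, 0x2c]
t2 = [0x2c, 0x60, 0x9d, 0xb0, 0xb0, 0x9d, 0xc8, 0x19]
t3 = [0x2c, 0x60, 0x9d, 0xb0, 0xb0, 0xaf, 0x60, 0x19]

RES = [0x2c, 0x60, 0x9d, 0xb0, 0xb0, 0xaf, 0x60, 0x19]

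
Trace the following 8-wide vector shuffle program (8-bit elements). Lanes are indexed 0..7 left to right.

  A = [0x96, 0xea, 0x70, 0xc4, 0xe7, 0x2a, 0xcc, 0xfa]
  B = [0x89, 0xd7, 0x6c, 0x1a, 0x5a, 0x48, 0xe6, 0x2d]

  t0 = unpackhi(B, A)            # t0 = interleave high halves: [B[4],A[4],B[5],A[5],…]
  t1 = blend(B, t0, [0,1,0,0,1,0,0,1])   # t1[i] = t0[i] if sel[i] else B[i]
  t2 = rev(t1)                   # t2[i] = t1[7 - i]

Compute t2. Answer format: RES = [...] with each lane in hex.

RES = [ 0xfa  0xe6  0x48  0xe6  0x1a  0x6c  0xe7  0x89 ]

t0 = [0x5a, 0xe7, 0x48, 0x2a, 0xe6, 0xcc, 0x2d, 0xfa]
t1 = [0x89, 0xe7, 0x6c, 0x1a, 0xe6, 0x48, 0xe6, 0xfa]
t2 = [0xfa, 0xe6, 0x48, 0xe6, 0x1a, 0x6c, 0xe7, 0x89]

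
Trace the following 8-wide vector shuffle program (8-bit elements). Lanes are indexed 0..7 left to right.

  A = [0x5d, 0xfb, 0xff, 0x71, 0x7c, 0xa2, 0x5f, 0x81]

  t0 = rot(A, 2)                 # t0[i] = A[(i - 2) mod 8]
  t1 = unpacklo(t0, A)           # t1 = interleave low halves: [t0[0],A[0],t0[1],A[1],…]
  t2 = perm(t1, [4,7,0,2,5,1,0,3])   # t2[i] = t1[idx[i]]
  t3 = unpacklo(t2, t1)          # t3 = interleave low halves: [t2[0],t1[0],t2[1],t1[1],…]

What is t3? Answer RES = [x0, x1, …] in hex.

RES = [ 0x5d  0x5f  0x71  0x5d  0x5f  0x81  0x81  0xfb ]

→ t0 |5f|81|5d|fb|ff|71|7c|a2|
→ t1 |5f|5d|81|fb|5d|ff|fb|71|
→ t2 |5d|71|5f|81|ff|5d|5f|fb|
→ t3 |5d|5f|71|5d|5f|81|81|fb|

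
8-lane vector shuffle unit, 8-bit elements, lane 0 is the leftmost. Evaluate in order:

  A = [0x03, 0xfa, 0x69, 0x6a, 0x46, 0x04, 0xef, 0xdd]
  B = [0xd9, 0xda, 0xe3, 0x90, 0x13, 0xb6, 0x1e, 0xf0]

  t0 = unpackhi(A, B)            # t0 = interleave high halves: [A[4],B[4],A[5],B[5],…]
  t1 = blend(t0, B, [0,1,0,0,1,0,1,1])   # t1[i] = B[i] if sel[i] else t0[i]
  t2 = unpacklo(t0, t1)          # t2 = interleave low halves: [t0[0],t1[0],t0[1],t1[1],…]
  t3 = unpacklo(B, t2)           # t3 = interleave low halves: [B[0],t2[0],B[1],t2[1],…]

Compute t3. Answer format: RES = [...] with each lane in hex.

RES = [ 0xd9  0x46  0xda  0x46  0xe3  0x13  0x90  0xda ]

→ t0 |46|13|04|b6|ef|1e|dd|f0|
→ t1 |46|da|04|b6|13|1e|1e|f0|
→ t2 |46|46|13|da|04|04|b6|b6|
→ t3 |d9|46|da|46|e3|13|90|da|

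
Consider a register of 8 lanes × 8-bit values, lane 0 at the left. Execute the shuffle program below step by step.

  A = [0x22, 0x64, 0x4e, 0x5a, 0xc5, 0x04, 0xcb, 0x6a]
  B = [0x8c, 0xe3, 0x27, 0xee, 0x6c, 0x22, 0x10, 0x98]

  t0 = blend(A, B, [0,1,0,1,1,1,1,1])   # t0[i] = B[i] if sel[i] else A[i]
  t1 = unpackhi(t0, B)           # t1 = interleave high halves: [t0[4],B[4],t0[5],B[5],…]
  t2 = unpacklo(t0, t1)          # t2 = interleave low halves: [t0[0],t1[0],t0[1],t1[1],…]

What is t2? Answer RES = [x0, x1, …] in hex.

RES = [ 0x22  0x6c  0xe3  0x6c  0x4e  0x22  0xee  0x22 ]

→ t0 |22|e3|4e|ee|6c|22|10|98|
→ t1 |6c|6c|22|22|10|10|98|98|
→ t2 |22|6c|e3|6c|4e|22|ee|22|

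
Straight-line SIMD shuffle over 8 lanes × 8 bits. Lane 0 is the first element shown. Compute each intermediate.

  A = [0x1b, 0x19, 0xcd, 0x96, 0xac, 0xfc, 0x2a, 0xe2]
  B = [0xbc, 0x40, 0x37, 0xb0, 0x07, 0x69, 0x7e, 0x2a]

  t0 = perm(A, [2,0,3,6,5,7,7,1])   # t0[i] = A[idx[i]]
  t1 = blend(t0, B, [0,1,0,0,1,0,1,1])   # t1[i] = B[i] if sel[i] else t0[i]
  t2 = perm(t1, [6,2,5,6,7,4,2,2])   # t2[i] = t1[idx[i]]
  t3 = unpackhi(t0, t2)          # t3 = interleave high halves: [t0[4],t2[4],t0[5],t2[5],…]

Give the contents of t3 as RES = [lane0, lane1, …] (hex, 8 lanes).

RES = [0xfc, 0x2a, 0xe2, 0x07, 0xe2, 0x96, 0x19, 0x96]

→ t0 |cd|1b|96|2a|fc|e2|e2|19|
→ t1 |cd|40|96|2a|07|e2|7e|2a|
→ t2 |7e|96|e2|7e|2a|07|96|96|
→ t3 |fc|2a|e2|07|e2|96|19|96|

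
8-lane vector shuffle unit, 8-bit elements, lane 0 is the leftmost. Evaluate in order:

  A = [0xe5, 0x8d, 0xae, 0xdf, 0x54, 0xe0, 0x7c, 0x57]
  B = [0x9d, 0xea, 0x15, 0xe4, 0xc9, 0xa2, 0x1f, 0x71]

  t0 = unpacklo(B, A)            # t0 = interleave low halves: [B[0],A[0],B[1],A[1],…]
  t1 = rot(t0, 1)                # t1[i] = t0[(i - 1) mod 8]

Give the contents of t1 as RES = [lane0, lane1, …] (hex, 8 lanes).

RES = [0xdf, 0x9d, 0xe5, 0xea, 0x8d, 0x15, 0xae, 0xe4]

  t0: 9d e5 ea 8d 15 ae e4 df
  t1: df 9d e5 ea 8d 15 ae e4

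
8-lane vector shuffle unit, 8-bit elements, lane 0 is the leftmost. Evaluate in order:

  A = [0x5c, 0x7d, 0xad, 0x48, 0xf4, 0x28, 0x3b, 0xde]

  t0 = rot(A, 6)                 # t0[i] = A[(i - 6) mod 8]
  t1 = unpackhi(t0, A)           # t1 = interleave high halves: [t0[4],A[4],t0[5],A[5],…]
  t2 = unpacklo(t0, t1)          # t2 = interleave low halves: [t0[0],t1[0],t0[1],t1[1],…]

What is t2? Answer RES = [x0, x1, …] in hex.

→ t0 |ad|48|f4|28|3b|de|5c|7d|
→ t1 |3b|f4|de|28|5c|3b|7d|de|
→ t2 |ad|3b|48|f4|f4|de|28|28|

RES = [0xad, 0x3b, 0x48, 0xf4, 0xf4, 0xde, 0x28, 0x28]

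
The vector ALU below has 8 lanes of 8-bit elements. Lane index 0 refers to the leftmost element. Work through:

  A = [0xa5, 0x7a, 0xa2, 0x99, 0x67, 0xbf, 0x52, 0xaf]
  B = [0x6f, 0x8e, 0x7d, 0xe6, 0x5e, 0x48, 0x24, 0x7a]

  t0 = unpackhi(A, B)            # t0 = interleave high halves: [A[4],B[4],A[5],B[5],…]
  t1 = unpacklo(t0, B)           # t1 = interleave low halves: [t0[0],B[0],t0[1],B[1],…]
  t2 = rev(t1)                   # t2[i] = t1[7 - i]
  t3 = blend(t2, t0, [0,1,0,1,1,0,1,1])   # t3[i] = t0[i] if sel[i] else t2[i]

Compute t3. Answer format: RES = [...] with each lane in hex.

RES = [ 0xe6  0x5e  0x7d  0x48  0x52  0x5e  0xaf  0x7a ]

t0 = [0x67, 0x5e, 0xbf, 0x48, 0x52, 0x24, 0xaf, 0x7a]
t1 = [0x67, 0x6f, 0x5e, 0x8e, 0xbf, 0x7d, 0x48, 0xe6]
t2 = [0xe6, 0x48, 0x7d, 0xbf, 0x8e, 0x5e, 0x6f, 0x67]
t3 = [0xe6, 0x5e, 0x7d, 0x48, 0x52, 0x5e, 0xaf, 0x7a]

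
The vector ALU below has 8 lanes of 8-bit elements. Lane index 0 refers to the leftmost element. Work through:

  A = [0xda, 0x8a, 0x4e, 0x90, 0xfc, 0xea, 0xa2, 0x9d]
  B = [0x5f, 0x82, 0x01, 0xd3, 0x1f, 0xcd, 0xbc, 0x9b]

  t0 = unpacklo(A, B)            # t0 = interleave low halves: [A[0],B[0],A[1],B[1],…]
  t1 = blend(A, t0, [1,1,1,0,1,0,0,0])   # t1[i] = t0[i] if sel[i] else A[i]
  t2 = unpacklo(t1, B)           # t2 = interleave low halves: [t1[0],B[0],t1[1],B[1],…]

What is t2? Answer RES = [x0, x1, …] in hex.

RES = [ 0xda  0x5f  0x5f  0x82  0x8a  0x01  0x90  0xd3 ]

t0 = [0xda, 0x5f, 0x8a, 0x82, 0x4e, 0x01, 0x90, 0xd3]
t1 = [0xda, 0x5f, 0x8a, 0x90, 0x4e, 0xea, 0xa2, 0x9d]
t2 = [0xda, 0x5f, 0x5f, 0x82, 0x8a, 0x01, 0x90, 0xd3]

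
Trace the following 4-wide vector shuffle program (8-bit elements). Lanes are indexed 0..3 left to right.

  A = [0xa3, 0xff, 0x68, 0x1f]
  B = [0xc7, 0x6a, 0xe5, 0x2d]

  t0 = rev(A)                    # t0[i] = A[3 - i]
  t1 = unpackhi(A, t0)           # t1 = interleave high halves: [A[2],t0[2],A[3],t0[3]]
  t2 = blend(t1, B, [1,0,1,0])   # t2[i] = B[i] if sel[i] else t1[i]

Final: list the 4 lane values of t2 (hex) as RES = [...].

  t0: 1f 68 ff a3
  t1: 68 ff 1f a3
  t2: c7 ff e5 a3

RES = [0xc7, 0xff, 0xe5, 0xa3]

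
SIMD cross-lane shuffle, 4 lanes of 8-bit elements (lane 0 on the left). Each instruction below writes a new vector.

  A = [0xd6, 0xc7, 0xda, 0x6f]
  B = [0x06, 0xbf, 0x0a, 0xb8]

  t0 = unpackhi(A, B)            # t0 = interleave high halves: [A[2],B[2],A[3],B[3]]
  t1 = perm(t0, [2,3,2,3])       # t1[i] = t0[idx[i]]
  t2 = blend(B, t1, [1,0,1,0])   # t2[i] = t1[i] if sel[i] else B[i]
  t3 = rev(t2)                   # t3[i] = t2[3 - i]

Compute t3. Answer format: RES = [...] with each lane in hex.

  t0: da 0a 6f b8
  t1: 6f b8 6f b8
  t2: 6f bf 6f b8
  t3: b8 6f bf 6f

RES = [ 0xb8  0x6f  0xbf  0x6f ]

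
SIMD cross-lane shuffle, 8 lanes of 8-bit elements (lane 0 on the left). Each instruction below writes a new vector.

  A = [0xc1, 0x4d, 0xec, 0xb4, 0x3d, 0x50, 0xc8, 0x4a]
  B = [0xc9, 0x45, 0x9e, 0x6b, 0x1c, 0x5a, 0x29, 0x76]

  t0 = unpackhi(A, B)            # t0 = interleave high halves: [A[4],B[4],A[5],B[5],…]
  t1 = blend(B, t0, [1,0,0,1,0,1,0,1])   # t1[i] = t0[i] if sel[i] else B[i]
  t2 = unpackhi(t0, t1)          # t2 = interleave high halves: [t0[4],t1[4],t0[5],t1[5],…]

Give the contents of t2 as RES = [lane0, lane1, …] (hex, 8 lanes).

RES = [0xc8, 0x1c, 0x29, 0x29, 0x4a, 0x29, 0x76, 0x76]

  t0: 3d 1c 50 5a c8 29 4a 76
  t1: 3d 45 9e 5a 1c 29 29 76
  t2: c8 1c 29 29 4a 29 76 76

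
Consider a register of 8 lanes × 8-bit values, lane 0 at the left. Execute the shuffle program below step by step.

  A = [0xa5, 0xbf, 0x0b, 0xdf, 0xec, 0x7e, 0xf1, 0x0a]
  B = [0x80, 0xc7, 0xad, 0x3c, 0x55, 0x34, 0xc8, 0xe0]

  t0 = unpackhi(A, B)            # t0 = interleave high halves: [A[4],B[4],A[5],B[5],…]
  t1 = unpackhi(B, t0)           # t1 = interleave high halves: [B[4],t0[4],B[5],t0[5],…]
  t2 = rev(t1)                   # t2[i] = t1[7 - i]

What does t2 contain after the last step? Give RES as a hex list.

RES = [ 0xe0  0xe0  0x0a  0xc8  0xc8  0x34  0xf1  0x55 ]

t0 = [0xec, 0x55, 0x7e, 0x34, 0xf1, 0xc8, 0x0a, 0xe0]
t1 = [0x55, 0xf1, 0x34, 0xc8, 0xc8, 0x0a, 0xe0, 0xe0]
t2 = [0xe0, 0xe0, 0x0a, 0xc8, 0xc8, 0x34, 0xf1, 0x55]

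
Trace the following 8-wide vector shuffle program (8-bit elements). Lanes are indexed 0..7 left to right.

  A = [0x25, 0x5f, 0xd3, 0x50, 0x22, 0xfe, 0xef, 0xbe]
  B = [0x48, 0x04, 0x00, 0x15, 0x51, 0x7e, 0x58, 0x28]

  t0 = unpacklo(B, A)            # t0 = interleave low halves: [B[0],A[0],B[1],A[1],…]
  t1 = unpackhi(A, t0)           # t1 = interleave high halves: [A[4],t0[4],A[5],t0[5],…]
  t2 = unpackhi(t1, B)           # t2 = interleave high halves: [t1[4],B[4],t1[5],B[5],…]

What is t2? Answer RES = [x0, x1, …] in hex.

→ t0 |48|25|04|5f|00|d3|15|50|
→ t1 |22|00|fe|d3|ef|15|be|50|
→ t2 |ef|51|15|7e|be|58|50|28|

RES = [ 0xef  0x51  0x15  0x7e  0xbe  0x58  0x50  0x28 ]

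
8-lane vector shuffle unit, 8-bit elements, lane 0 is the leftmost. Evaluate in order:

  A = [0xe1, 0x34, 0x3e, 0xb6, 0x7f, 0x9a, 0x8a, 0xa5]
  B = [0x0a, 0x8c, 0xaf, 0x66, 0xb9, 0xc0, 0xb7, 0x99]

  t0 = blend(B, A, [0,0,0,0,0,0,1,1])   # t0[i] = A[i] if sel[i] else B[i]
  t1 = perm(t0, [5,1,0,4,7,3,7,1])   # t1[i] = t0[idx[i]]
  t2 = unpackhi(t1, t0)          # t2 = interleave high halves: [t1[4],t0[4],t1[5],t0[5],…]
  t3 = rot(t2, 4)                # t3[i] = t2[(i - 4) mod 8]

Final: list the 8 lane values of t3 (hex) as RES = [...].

RES = [ 0xa5  0x8a  0x8c  0xa5  0xa5  0xb9  0x66  0xc0 ]

  t0: 0a 8c af 66 b9 c0 8a a5
  t1: c0 8c 0a b9 a5 66 a5 8c
  t2: a5 b9 66 c0 a5 8a 8c a5
  t3: a5 8a 8c a5 a5 b9 66 c0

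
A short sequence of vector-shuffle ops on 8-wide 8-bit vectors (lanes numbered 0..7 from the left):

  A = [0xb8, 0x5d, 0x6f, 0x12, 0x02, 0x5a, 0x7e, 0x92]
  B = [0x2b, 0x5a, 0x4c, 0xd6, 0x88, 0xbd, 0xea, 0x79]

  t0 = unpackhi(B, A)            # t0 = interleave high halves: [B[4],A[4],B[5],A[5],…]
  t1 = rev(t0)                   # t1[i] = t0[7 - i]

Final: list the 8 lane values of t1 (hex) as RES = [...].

RES = [0x92, 0x79, 0x7e, 0xea, 0x5a, 0xbd, 0x02, 0x88]

t0 = [0x88, 0x02, 0xbd, 0x5a, 0xea, 0x7e, 0x79, 0x92]
t1 = [0x92, 0x79, 0x7e, 0xea, 0x5a, 0xbd, 0x02, 0x88]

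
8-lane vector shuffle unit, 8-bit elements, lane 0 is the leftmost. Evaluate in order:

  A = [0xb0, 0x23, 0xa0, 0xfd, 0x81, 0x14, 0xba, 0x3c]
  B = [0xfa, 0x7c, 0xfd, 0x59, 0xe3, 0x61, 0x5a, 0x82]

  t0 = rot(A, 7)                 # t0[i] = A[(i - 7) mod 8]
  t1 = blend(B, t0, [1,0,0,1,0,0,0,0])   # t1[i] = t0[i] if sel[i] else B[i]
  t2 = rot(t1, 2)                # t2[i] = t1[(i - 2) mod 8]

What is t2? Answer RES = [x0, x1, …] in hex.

RES = [0x5a, 0x82, 0x23, 0x7c, 0xfd, 0x81, 0xe3, 0x61]

→ t0 |23|a0|fd|81|14|ba|3c|b0|
→ t1 |23|7c|fd|81|e3|61|5a|82|
→ t2 |5a|82|23|7c|fd|81|e3|61|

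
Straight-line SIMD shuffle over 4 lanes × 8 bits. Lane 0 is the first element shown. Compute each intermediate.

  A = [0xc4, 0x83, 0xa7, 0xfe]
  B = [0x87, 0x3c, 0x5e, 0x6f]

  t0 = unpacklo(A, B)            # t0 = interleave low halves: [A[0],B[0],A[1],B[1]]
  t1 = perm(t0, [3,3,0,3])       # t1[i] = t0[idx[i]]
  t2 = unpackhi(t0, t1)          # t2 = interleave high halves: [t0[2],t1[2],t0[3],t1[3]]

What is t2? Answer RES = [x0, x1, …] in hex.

RES = [ 0x83  0xc4  0x3c  0x3c ]

  t0: c4 87 83 3c
  t1: 3c 3c c4 3c
  t2: 83 c4 3c 3c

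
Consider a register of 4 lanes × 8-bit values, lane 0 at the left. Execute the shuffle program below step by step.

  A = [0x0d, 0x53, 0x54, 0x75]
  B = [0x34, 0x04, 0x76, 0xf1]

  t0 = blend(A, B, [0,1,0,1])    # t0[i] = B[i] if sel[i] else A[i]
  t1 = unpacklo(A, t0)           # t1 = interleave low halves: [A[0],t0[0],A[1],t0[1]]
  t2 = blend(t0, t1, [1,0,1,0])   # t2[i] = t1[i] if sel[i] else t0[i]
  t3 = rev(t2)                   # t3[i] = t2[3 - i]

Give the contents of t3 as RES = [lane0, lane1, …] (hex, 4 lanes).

RES = [0xf1, 0x53, 0x04, 0x0d]

t0 = [0x0d, 0x04, 0x54, 0xf1]
t1 = [0x0d, 0x0d, 0x53, 0x04]
t2 = [0x0d, 0x04, 0x53, 0xf1]
t3 = [0xf1, 0x53, 0x04, 0x0d]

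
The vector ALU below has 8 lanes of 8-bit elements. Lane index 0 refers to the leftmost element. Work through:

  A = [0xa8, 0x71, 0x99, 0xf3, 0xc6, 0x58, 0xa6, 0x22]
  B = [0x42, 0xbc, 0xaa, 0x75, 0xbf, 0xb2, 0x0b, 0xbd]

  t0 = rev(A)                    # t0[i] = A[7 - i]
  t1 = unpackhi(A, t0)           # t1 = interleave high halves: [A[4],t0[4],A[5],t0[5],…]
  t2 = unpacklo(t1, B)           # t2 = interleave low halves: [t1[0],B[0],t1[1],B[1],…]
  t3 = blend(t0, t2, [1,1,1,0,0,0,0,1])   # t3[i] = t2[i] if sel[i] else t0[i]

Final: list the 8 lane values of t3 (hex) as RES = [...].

RES = [0xc6, 0x42, 0xf3, 0xc6, 0xf3, 0x99, 0x71, 0x75]

t0 = [0x22, 0xa6, 0x58, 0xc6, 0xf3, 0x99, 0x71, 0xa8]
t1 = [0xc6, 0xf3, 0x58, 0x99, 0xa6, 0x71, 0x22, 0xa8]
t2 = [0xc6, 0x42, 0xf3, 0xbc, 0x58, 0xaa, 0x99, 0x75]
t3 = [0xc6, 0x42, 0xf3, 0xc6, 0xf3, 0x99, 0x71, 0x75]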